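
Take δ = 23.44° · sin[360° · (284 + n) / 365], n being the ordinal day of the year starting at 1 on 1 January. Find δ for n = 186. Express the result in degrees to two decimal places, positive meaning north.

360 × (284 + 186) / 365 = 463.562°; sin(463.562°) = 0.9721.
δ = 23.44 × 0.9721 = 22.786° ≈ +22.79°.

+22.79°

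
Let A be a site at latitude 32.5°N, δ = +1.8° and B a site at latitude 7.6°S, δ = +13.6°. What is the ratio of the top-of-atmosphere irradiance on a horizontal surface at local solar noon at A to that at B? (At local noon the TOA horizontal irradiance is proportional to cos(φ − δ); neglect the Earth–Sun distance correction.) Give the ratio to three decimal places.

0.922

A: cos θ_z = cos(32.5° − (1.8°)) = 0.8599.
B: cos θ_z = cos(-7.6° − (13.6°)) = 0.9323.
Ratio A/B = 0.8599 / 0.9323 = 0.9223.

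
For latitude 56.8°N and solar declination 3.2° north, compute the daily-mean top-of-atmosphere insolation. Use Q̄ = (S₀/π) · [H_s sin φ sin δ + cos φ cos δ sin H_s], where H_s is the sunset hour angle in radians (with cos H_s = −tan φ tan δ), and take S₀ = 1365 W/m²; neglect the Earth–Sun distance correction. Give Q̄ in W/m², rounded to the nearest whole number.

The sunset hour angle satisfies cos H_s = −tan φ tan δ = -0.0854, giving H_s = 94.90°. In radians, H_s = 1.6563.
H_s sin φ sin δ = 1.6563 × 0.8368 × 0.0558 = 0.0773.
cos φ cos δ sin H_s = 0.5476 × 0.9984 × 0.9963 = 0.5447.
Q̄ = (1365/π) × (0.0773 + 0.5447) = 434.49 × 0.6220 = 270.25 W/m².

270 W/m²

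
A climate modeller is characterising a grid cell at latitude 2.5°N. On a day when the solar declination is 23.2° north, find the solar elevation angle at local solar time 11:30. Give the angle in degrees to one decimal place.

Hour angle H = 15° × (11.5 − 12) = -7.50°.
With φ = 2.5°, δ = 23.2°, H = -7.50°: sin φ sin δ = 0.0172, cos φ cos δ cos H = 0.9104, so cos θ_z = 0.9276.
θ_z = arccos(0.9276) = 21.94°, so the elevation is 90° − 21.94° = 68.06°.

68.1°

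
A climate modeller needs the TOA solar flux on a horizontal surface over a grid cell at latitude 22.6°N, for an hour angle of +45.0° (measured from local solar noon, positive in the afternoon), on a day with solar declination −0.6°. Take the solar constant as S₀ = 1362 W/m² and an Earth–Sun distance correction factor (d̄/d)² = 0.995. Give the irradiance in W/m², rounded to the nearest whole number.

With φ = 22.6°, δ = -0.6°, H = 45.00°: sin φ sin δ = -0.0040, cos φ cos δ cos H = 0.6528, so cos θ_z = 0.6488.
Top-of-atmosphere irradiance = S₀ (d̄/d)² cos θ_z = 1362 × 0.995 × 0.6488 = 879.25 W/m².

879 W/m²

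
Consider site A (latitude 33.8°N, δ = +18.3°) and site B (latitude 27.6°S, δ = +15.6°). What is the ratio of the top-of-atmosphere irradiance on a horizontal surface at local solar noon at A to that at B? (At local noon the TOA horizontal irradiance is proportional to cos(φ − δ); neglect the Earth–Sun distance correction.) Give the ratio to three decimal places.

1.322

A: cos θ_z = cos(33.8° − (18.3°)) = 0.9636.
B: cos θ_z = cos(-27.6° − (15.6°)) = 0.7290.
Ratio A/B = 0.9636 / 0.7290 = 1.3218.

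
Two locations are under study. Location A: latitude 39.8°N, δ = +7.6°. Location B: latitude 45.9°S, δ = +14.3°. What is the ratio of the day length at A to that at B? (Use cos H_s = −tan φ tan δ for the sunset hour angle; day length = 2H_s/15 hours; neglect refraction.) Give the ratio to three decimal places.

A: H_s = arccos(−tan 39.8° · tan 7.6°) = 96.38°, so 2H_s/15 = 12.8507 h.
B: H_s = arccos(−tan -45.9° · tan 14.3°) = 74.75°, so 2H_s/15 = 9.9667 h.
Ratio A/B = 12.8507 / 9.9667 = 1.2894.

1.289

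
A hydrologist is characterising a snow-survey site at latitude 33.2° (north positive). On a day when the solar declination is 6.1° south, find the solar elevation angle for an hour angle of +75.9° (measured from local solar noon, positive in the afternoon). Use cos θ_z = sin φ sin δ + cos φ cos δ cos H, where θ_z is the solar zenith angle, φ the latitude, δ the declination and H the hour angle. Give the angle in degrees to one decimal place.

cos θ_z = sin φ sin δ + cos φ cos δ cos H = (0.5476)(-0.1063) + (0.8368)(0.9943)(0.2436) = 0.1445.
θ_z = arccos(0.1445) = 81.69°, so the elevation is 90° − 81.69° = 8.31°.

8.3°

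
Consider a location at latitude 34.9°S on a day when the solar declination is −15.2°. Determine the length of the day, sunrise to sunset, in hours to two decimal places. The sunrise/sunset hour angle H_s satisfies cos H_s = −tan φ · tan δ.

−tan φ tan δ = −(-0.6976)(-0.2717) = -0.1895; H_s = arccos(-0.1895) = 100.92°.
Day length = 2 H_s / 15° h⁻¹ = 201.84° / 15 = 13.456 h.

13.46 hours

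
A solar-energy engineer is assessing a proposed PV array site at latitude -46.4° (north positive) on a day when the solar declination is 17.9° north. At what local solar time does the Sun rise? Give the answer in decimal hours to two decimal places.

7.32 h

−tan φ tan δ = −(-1.0501)(0.3230) = 0.3392; H_s = arccos(0.3392) = 70.17°.
Sunrise is at 12 − H_s/15 = 12 − 4.678 = 7.322 h local solar time.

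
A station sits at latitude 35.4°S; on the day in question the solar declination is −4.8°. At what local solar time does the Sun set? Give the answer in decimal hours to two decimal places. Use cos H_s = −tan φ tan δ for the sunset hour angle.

The sunset hour angle satisfies cos H_s = −tan φ tan δ = -0.0597, giving H_s = 93.42°.
Sunset is at 12 + H_s/15 = 12 + 6.228 = 18.228 h local solar time.

18.23 h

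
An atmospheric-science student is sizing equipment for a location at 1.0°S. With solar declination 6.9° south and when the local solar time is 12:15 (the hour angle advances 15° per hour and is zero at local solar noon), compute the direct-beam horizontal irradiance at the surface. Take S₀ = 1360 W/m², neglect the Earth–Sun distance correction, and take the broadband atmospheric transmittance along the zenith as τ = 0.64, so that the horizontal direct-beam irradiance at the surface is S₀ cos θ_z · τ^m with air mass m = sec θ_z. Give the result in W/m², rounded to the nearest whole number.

Hour angle H = 15° × (12.25 − 12) = 3.75°.
cos θ_z = sin φ sin δ + cos φ cos δ cos H = (-0.0175)(-0.1201) + (0.9998)(0.9928)(0.9979) = 0.9926.
Air mass m = 1/cos θ_z = 1/0.9926 = 1.007; τ^m = 0.64^1.007 = 0.6380.
Surface direct beam = 1360 × 0.9926 × 0.6380 = 861.26 W/m².

861 W/m²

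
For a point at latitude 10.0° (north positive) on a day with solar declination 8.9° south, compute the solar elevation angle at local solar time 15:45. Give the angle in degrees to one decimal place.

30.9°

Hour angle H = 15° × (15.75 − 12) = 56.25°.
cos θ_z = sin(10.0°) sin(-8.9°) + cos(10.0°) cos(-8.9°) cos(56.25°) = -0.0269 + 0.5405 = 0.5136.
θ_z = arccos(0.5136) = 59.10°, so the elevation is 90° − 59.10° = 30.90°.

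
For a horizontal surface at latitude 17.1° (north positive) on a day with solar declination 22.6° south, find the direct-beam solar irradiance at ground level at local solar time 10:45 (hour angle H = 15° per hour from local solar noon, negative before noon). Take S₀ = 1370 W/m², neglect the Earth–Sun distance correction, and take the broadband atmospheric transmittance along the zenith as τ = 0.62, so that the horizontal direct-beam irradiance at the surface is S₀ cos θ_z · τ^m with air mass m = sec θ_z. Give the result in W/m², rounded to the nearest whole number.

Hour angle H = 15° × (10.75 − 12) = -18.75°.
With φ = 17.1°, δ = -22.6°, H = -18.75°: sin φ sin δ = -0.1130, cos φ cos δ cos H = 0.8356, so cos θ_z = 0.7226.
Air mass m = 1/cos θ_z = 1/0.7226 = 1.384; τ^m = 0.62^1.384 = 0.5160.
Surface direct beam = 1370 × 0.7226 × 0.5160 = 510.82 W/m².

511 W/m²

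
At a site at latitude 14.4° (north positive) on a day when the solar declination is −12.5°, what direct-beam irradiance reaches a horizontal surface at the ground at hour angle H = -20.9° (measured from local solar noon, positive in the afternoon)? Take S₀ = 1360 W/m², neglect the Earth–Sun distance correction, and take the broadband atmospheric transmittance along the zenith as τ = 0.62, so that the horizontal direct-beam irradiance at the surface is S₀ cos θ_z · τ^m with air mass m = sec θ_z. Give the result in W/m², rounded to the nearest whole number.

cos θ_z = sin φ sin δ + cos φ cos δ cos H = (0.2487)(-0.2164) + (0.9686)(0.9763)(0.9342) = 0.8296.
Air mass m = 1/cos θ_z = 1/0.8296 = 1.205; τ^m = 0.62^1.205 = 0.5621.
Surface direct beam = 1360 × 0.8296 × 0.5621 = 634.19 W/m².

634 W/m²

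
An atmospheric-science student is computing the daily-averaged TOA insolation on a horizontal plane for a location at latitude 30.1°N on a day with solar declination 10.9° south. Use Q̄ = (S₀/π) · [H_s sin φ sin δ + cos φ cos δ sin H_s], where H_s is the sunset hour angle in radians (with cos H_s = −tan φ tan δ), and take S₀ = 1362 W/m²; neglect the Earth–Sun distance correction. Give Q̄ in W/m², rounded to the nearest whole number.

306 W/m²

−tan φ tan δ = −(0.5797)(-0.1926) = 0.1117; H_s = arccos(0.1117) = 83.59°. In radians, H_s = 1.4589.
H_s sin φ sin δ = 1.4589 × 0.5015 × -0.1891 = -0.1384.
cos φ cos δ sin H_s = 0.8652 × 0.9820 × 0.9937 = 0.8443.
Q̄ = (1362/π) × (-0.1384 + 0.8443) = 433.54 × 0.7059 = 306.04 W/m².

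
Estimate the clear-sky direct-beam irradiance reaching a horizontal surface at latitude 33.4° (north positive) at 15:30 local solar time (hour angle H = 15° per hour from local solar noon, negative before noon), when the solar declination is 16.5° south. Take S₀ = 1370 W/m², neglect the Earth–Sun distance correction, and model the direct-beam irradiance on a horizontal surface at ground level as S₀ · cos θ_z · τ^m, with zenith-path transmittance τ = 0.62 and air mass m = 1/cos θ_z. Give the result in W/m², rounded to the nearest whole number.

Hour angle H = 15° × (15.5 − 12) = 52.50°.
cos θ_z = sin(33.4°) sin(-16.5°) + cos(33.4°) cos(-16.5°) cos(52.50°) = -0.1563 + 0.4873 = 0.3310.
Air mass m = 1/cos θ_z = 1/0.3310 = 3.021; τ^m = 0.62^3.021 = 0.2359.
Surface direct beam = 1370 × 0.3310 × 0.2359 = 106.97 W/m².

107 W/m²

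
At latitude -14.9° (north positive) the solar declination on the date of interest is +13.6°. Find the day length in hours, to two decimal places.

cos H_s = −tan(-14.9°) · tan(13.6°) = 0.0644, so H_s = arccos(0.0644) = 86.31°.
Day length = 2 H_s / 15° h⁻¹ = 172.62° / 15 = 11.508 h.

11.51 hours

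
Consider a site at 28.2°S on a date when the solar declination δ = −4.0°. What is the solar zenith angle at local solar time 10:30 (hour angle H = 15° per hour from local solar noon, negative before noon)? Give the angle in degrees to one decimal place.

Hour angle H = 15° × (10.5 − 12) = -22.50°.
cos θ_z = sin φ sin δ + cos φ cos δ cos H = (-0.4726)(-0.0698) + (0.8813)(0.9976)(0.9239) = 0.8453.
θ_z = arccos(0.8453) = 32.30°.

32.3°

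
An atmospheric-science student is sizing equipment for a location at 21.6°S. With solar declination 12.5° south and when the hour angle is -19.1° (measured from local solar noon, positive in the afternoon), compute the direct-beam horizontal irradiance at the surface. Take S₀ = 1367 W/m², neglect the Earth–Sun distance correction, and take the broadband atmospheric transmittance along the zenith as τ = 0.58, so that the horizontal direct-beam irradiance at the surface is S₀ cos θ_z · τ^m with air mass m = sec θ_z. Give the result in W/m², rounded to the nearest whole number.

cos θ_z = sin φ sin δ + cos φ cos δ cos H = (-0.3681)(-0.2164) + (0.9298)(0.9763)(0.9449) = 0.9374.
Air mass m = 1/cos θ_z = 1/0.9374 = 1.067; τ^m = 0.58^1.067 = 0.5592.
Surface direct beam = 1367 × 0.9374 × 0.5592 = 716.57 W/m².

717 W/m²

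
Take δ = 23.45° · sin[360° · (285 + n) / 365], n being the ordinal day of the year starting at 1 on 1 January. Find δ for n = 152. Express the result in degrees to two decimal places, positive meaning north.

360 × (285 + 152) / 365 = 431.014°; sin(431.014°) = 0.9456.
δ = 23.45 × 0.9456 = 22.174° ≈ +22.17°.

+22.17°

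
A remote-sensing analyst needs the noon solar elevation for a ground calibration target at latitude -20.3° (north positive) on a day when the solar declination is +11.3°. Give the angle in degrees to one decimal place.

58.4°

At local solar noon the hour angle is zero, so the elevation is 90° − |φ − δ| = 90° − |-20.3° − (11.3°)| = 90° − 31.6° = 58.4°.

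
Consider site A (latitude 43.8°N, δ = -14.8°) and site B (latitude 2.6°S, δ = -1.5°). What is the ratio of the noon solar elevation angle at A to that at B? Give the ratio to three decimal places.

A: 90° − |43.8 − (-14.8)| = 31.40°.
B: 90° − |-2.6 − (-1.5)| = 88.90°.
Ratio A/B = 31.4000 / 88.9000 = 0.3532.

0.353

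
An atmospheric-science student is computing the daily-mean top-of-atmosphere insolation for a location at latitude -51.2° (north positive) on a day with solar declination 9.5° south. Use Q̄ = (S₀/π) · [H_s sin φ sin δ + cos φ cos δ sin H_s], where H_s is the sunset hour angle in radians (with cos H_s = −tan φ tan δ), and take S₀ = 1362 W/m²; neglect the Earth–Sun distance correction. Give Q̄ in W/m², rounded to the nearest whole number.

The sunset hour angle satisfies cos H_s = −tan φ tan δ = -0.2081, giving H_s = 102.01°. In radians, H_s = 1.7804.
H_s sin φ sin δ = 1.7804 × -0.7793 × -0.1650 = 0.2289.
cos φ cos δ sin H_s = 0.6266 × 0.9863 × 0.9781 = 0.6045.
Q̄ = (1362/π) × (0.2289 + 0.6045) = 433.54 × 0.8334 = 361.31 W/m².

361 W/m²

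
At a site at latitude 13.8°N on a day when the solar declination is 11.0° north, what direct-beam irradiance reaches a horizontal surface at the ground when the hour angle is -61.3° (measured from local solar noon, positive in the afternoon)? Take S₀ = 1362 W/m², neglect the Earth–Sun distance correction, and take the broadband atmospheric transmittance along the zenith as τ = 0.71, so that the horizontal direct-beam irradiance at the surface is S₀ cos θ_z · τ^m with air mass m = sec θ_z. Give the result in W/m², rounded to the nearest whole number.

cos θ_z = sin φ sin δ + cos φ cos δ cos H = (0.2385)(0.1908) + (0.9711)(0.9816)(0.4802) = 0.5032.
Air mass m = 1/cos θ_z = 1/0.5032 = 1.987; τ^m = 0.71^1.987 = 0.5063.
Surface direct beam = 1362 × 0.5032 × 0.5063 = 347.00 W/m².

347 W/m²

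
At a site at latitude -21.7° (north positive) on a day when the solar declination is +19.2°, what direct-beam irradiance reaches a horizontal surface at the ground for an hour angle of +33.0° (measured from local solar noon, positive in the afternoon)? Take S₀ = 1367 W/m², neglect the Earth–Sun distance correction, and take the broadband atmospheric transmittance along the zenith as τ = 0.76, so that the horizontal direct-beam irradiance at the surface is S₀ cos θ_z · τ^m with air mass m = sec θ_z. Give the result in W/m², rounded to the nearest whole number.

537 W/m²

With φ = -21.7°, δ = 19.2°, H = 33.00°: sin φ sin δ = -0.1216, cos φ cos δ cos H = 0.7359, so cos θ_z = 0.6143.
Air mass m = 1/cos θ_z = 1/0.6143 = 1.628; τ^m = 0.76^1.628 = 0.6397.
Surface direct beam = 1367 × 0.6143 × 0.6397 = 537.19 W/m².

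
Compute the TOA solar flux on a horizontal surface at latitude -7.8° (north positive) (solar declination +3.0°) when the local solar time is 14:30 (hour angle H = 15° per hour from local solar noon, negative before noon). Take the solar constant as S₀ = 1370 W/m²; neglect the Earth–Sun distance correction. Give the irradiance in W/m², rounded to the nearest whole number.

1066 W/m²

Hour angle H = 15° × (14.5 − 12) = 37.50°.
With φ = -7.8°, δ = 3.0°, H = 37.50°: sin φ sin δ = -0.0071, cos φ cos δ cos H = 0.7849, so cos θ_z = 0.7778.
Top-of-atmosphere irradiance = S₀ cos θ_z = 1370 × 0.7778 = 1065.59 W/m².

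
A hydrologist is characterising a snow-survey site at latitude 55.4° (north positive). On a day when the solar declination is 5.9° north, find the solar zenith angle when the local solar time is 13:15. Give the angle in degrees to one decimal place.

51.7°

Hour angle H = 15° × (13.25 − 12) = 18.75°.
With φ = 55.4°, δ = 5.9°, H = 18.75°: sin φ sin δ = 0.0846, cos φ cos δ cos H = 0.5349, so cos θ_z = 0.6195.
θ_z = arccos(0.6195) = 51.72°.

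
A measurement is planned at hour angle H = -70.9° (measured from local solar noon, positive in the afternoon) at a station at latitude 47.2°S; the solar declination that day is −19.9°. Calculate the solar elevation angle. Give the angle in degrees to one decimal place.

cos θ_z = sin(-47.2°) sin(-19.9°) + cos(-47.2°) cos(-19.9°) cos(-70.90°) = 0.2497 + 0.2090 = 0.4587.
θ_z = arccos(0.4587) = 62.70°, so the elevation is 90° − 62.70° = 27.30°.

27.3°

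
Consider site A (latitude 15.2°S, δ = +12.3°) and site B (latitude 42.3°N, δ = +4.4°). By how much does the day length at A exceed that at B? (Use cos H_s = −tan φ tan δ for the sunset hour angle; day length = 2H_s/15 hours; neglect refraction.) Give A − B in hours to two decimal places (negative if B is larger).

A: H_s = arccos(−tan -15.2° · tan 12.3°) = 86.60°, so 2H_s/15 = 11.5467 h.
B: H_s = arccos(−tan 42.3° · tan 4.4°) = 94.01°, so 2H_s/15 = 12.5347 h.
A − B = 11.5467 − 12.5347 = -0.9880 h.

-0.99 h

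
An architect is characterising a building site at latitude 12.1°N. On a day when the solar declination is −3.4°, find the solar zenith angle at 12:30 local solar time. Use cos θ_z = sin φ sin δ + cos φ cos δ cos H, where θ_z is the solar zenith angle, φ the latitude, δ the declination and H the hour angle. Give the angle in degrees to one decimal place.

17.2°

Hour angle H = 15° × (12.5 − 12) = 7.50°.
With φ = 12.1°, δ = -3.4°, H = 7.50°: sin φ sin δ = -0.0124, cos φ cos δ cos H = 0.9677, so cos θ_z = 0.9553.
θ_z = arccos(0.9553) = 17.20°.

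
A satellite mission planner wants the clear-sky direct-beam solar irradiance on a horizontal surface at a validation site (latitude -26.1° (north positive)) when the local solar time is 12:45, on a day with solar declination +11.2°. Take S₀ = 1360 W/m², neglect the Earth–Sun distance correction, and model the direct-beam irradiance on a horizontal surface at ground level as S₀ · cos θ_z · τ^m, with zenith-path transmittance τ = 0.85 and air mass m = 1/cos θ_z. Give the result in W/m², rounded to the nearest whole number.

859 W/m²

Hour angle H = 15° × (12.75 − 12) = 11.25°.
With φ = -26.1°, δ = 11.2°, H = 11.25°: sin φ sin δ = -0.0855, cos φ cos δ cos H = 0.8640, so cos θ_z = 0.7785.
Air mass m = 1/cos θ_z = 1/0.7785 = 1.285; τ^m = 0.85^1.285 = 0.8115.
Surface direct beam = 1360 × 0.7785 × 0.8115 = 859.18 W/m².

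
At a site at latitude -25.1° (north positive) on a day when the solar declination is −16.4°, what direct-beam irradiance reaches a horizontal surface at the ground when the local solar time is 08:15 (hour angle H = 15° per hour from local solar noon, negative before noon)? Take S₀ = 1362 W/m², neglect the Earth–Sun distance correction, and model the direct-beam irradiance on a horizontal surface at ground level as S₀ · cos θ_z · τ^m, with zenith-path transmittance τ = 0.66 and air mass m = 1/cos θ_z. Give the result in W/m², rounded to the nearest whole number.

Hour angle H = 15° × (8.25 − 12) = -56.25°.
cos θ_z = sin φ sin δ + cos φ cos δ cos H = (-0.4242)(-0.2823) + (0.9056)(0.9593)(0.5556) = 0.6024.
Air mass m = 1/cos θ_z = 1/0.6024 = 1.660; τ^m = 0.66^1.660 = 0.5017.
Surface direct beam = 1362 × 0.6024 × 0.5017 = 411.63 W/m².

412 W/m²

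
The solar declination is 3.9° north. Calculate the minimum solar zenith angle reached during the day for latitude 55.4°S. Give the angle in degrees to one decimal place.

59.3°

At local solar noon the hour angle is zero, so the zenith angle is |φ − δ| = |-55.4° − (3.9°)| = 59.3°.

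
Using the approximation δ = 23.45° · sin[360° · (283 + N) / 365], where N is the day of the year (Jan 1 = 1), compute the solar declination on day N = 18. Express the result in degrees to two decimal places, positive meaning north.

360 × (283 + 18) / 365 = 296.877°; sin(296.877°) = -0.8920.
δ = 23.45 × -0.8920 = -20.917° ≈ -20.92°.

-20.92°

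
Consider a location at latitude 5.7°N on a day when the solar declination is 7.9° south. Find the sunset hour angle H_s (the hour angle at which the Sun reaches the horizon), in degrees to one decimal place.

cos H_s = −tan(5.7°) · tan(-7.9°) = 0.0139, so H_s = arccos(0.0139) = 89.20°.

89.2°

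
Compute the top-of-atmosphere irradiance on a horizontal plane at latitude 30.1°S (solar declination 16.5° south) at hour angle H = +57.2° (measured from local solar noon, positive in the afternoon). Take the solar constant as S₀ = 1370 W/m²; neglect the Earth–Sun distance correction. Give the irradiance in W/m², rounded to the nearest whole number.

811 W/m²

cos θ_z = sin(-30.1°) sin(-16.5°) + cos(-30.1°) cos(-16.5°) cos(57.20°) = 0.1424 + 0.4494 = 0.5918.
Top-of-atmosphere irradiance = S₀ cos θ_z = 1370 × 0.5918 = 810.77 W/m².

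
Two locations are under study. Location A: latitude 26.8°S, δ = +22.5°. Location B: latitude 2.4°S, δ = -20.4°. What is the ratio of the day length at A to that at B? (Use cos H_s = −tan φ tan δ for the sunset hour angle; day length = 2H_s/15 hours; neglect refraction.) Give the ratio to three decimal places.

A: H_s = arccos(−tan -26.8° · tan 22.5°) = 77.92°, so 2H_s/15 = 10.3893 h.
B: H_s = arccos(−tan -2.4° · tan -20.4°) = 90.89°, so 2H_s/15 = 12.1187 h.
Ratio A/B = 10.3893 / 12.1187 = 0.8573.

0.857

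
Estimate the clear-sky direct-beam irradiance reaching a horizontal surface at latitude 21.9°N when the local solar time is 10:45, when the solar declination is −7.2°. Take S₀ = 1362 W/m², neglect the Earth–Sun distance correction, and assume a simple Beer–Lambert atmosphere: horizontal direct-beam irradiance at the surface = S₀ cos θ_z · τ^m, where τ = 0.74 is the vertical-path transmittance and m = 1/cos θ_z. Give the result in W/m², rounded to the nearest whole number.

Hour angle H = 15° × (10.75 − 12) = -18.75°.
With φ = 21.9°, δ = -7.2°, H = -18.75°: sin φ sin δ = -0.0467, cos φ cos δ cos H = 0.8717, so cos θ_z = 0.8250.
Air mass m = 1/cos θ_z = 1/0.8250 = 1.212; τ^m = 0.74^1.212 = 0.6942.
Surface direct beam = 1362 × 0.8250 × 0.6942 = 780.04 W/m².

780 W/m²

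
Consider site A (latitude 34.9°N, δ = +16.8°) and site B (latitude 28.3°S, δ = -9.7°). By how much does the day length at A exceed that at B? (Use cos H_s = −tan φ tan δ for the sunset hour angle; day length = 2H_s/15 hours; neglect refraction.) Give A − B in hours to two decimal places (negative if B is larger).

+0.92 h

A: H_s = arccos(−tan 34.9° · tan 16.8°) = 102.16°, so 2H_s/15 = 13.6213 h.
B: H_s = arccos(−tan -28.3° · tan -9.7°) = 95.28°, so 2H_s/15 = 12.7040 h.
A − B = 13.6213 − 12.7040 = 0.9173 h.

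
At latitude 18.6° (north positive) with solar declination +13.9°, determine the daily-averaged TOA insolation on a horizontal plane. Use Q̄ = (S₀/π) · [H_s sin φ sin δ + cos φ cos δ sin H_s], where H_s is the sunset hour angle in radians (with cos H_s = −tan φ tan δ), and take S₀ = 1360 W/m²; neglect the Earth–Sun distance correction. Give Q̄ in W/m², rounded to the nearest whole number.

cos H_s = −tan(18.6°) · tan(13.9°) = -0.0833, so H_s = arccos(-0.0833) = 94.78°. In radians, H_s = 1.6542.
H_s sin φ sin δ = 1.6542 × 0.3190 × 0.2402 = 0.1268.
cos φ cos δ sin H_s = 0.9478 × 0.9707 × 0.9965 = 0.9168.
Q̄ = (1360/π) × (0.1268 + 0.9168) = 432.90 × 1.0436 = 451.77 W/m².

452 W/m²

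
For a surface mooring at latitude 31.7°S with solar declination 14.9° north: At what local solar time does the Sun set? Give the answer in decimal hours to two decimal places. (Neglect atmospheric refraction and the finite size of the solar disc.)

The sunset hour angle satisfies cos H_s = −tan φ tan δ = 0.1643, giving H_s = 80.54°.
Sunset is at 12 + H_s/15 = 12 + 5.369 = 17.369 h local solar time.

17.37 h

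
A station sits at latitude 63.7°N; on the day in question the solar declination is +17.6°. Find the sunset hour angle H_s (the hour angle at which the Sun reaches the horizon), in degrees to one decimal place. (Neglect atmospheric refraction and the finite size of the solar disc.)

129.9°

The sunset hour angle satisfies cos H_s = −tan φ tan δ = -0.6418, giving H_s = 129.93°.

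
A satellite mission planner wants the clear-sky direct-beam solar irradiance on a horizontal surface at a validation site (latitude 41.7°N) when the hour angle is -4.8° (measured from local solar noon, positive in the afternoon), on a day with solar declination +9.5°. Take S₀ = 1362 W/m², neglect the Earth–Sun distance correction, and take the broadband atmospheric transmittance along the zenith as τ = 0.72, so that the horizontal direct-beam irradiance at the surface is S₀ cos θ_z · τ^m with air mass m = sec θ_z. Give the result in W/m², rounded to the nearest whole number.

778 W/m²

cos θ_z = sin φ sin δ + cos φ cos δ cos H = (0.6652)(0.1650) + (0.7466)(0.9863)(0.9965) = 0.8436.
Air mass m = 1/cos θ_z = 1/0.8436 = 1.185; τ^m = 0.72^1.185 = 0.6775.
Surface direct beam = 1362 × 0.8436 × 0.6775 = 778.44 W/m².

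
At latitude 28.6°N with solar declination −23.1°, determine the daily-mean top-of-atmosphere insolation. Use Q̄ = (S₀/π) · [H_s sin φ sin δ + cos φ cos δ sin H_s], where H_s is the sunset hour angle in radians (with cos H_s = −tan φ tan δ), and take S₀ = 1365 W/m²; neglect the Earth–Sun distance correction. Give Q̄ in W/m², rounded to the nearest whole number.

cos H_s = −tan(28.6°) · tan(-23.1°) = 0.2326, so H_s = arccos(0.2326) = 76.55°. In radians, H_s = 1.3360.
H_s sin φ sin δ = 1.3360 × 0.4787 × -0.3923 = -0.2509.
cos φ cos δ sin H_s = 0.8780 × 0.9198 × 0.9726 = 0.7855.
Q̄ = (1365/π) × (-0.2509 + 0.7855) = 434.49 × 0.5346 = 232.28 W/m².

232 W/m²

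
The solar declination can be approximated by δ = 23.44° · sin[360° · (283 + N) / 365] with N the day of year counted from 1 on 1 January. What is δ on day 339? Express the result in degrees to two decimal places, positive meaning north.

-22.47°

360 × (283 + 339) / 365 = 613.479°; sin(613.479°) = -0.9587.
δ = 23.44 × -0.9587 = -22.472° ≈ -22.47°.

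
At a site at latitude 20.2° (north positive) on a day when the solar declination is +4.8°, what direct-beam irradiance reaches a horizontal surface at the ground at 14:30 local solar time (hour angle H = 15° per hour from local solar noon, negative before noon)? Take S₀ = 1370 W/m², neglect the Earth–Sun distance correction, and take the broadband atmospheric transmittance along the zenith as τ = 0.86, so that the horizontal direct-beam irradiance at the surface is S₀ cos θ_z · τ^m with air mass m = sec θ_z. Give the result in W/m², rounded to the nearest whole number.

868 W/m²

Hour angle H = 15° × (14.5 − 12) = 37.50°.
With φ = 20.2°, δ = 4.8°, H = 37.50°: sin φ sin δ = 0.0289, cos φ cos δ cos H = 0.7419, so cos θ_z = 0.7708.
Air mass m = 1/cos θ_z = 1/0.7708 = 1.297; τ^m = 0.86^1.297 = 0.8223.
Surface direct beam = 1370 × 0.7708 × 0.8223 = 868.35 W/m².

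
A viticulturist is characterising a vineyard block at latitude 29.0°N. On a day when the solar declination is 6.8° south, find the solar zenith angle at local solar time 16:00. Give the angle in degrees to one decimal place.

Hour angle H = 15° × (16 − 12) = 60.00°.
cos θ_z = sin φ sin δ + cos φ cos δ cos H = (0.4848)(-0.1184) + (0.8746)(0.9930)(0.5000) = 0.3768.
θ_z = arccos(0.3768) = 67.86°.

67.9°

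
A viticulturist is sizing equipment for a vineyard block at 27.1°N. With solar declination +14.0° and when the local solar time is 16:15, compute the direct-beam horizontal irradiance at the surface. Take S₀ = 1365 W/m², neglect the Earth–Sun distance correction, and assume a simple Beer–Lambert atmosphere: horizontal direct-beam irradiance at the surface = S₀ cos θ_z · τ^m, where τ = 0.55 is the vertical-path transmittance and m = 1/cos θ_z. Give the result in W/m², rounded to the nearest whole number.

Hour angle H = 15° × (16.25 − 12) = 63.75°.
cos θ_z = sin(27.1°) sin(14.0°) + cos(27.1°) cos(14.0°) cos(63.75°) = 0.1102 + 0.3820 = 0.4922.
Air mass m = 1/cos θ_z = 1/0.4922 = 2.032; τ^m = 0.55^2.032 = 0.2968.
Surface direct beam = 1365 × 0.4922 × 0.2968 = 199.41 W/m².

199 W/m²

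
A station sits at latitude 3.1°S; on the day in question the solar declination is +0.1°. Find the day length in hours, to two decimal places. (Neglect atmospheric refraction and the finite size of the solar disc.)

12.00 hours

The sunset hour angle satisfies cos H_s = −tan φ tan δ = 0.0001, giving H_s = 89.99°.
Day length = 2 H_s / 15° h⁻¹ = 179.98° / 15 = 11.999 h.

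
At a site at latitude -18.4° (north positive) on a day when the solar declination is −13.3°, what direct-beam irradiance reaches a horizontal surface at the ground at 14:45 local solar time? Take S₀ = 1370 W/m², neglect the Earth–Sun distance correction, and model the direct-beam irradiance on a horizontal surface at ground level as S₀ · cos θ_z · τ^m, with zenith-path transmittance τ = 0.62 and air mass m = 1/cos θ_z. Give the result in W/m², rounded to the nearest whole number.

563 W/m²

Hour angle H = 15° × (14.75 − 12) = 41.25°.
cos θ_z = sin(-18.4°) sin(-13.3°) + cos(-18.4°) cos(-13.3°) cos(41.25°) = 0.0726 + 0.6943 = 0.7669.
Air mass m = 1/cos θ_z = 1/0.7669 = 1.304; τ^m = 0.62^1.304 = 0.5361.
Surface direct beam = 1370 × 0.7669 × 0.5361 = 563.26 W/m².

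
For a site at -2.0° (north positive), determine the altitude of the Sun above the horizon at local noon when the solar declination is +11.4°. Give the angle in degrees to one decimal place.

76.6°

At local solar noon the hour angle is zero, so the elevation is 90° − |φ − δ| = 90° − |-2.0° − (11.4°)| = 90° − 13.4° = 76.6°.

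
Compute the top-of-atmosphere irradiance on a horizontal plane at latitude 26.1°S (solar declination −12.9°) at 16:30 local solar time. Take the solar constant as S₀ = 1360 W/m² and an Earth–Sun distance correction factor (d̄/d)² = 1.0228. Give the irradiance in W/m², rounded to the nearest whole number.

603 W/m²

Hour angle H = 15° × (16.5 − 12) = 67.50°.
With φ = -26.1°, δ = -12.9°, H = 67.50°: sin φ sin δ = 0.0982, cos φ cos δ cos H = 0.3350, so cos θ_z = 0.4332.
Top-of-atmosphere irradiance = S₀ (d̄/d)² cos θ_z = 1360 × 1.0228 × 0.4332 = 602.58 W/m².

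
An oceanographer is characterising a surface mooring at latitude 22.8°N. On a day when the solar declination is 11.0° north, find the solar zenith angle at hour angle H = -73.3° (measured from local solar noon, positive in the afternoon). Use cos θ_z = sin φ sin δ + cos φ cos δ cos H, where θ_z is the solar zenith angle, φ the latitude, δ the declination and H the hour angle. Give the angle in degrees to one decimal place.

70.5°

With φ = 22.8°, δ = 11.0°, H = -73.30°: sin φ sin δ = 0.0739, cos φ cos δ cos H = 0.2600, so cos θ_z = 0.3339.
θ_z = arccos(0.3339) = 70.49°.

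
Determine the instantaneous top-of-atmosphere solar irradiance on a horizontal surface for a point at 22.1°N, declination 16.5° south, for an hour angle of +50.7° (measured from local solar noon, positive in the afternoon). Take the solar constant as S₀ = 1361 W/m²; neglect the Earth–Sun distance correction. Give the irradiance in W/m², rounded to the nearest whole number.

620 W/m²

With φ = 22.1°, δ = -16.5°, H = 50.70°: sin φ sin δ = -0.1069, cos φ cos δ cos H = 0.5627, so cos θ_z = 0.4558.
Top-of-atmosphere irradiance = S₀ cos θ_z = 1361 × 0.4558 = 620.34 W/m².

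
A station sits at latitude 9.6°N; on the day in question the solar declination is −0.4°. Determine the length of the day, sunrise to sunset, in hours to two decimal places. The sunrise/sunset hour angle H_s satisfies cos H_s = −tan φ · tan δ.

The sunset hour angle satisfies cos H_s = −tan φ tan δ = 0.0012, giving H_s = 89.93°.
Day length = 2 H_s / 15° h⁻¹ = 179.86° / 15 = 11.991 h.

11.99 hours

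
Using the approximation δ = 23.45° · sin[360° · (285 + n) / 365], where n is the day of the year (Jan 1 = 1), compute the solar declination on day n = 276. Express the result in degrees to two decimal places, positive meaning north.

-5.40°

360 × (285 + 276) / 365 = 553.315°; sin(553.315°) = -0.2303.
δ = 23.45 × -0.2303 = -5.401° ≈ -5.40°.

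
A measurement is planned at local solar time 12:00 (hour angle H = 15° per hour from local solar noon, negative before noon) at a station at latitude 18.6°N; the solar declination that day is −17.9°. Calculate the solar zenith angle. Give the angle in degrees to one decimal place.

Hour angle H = 15° × (12 − 12) = 0.00°.
With φ = 18.6°, δ = -17.9°, H = 0.00°: sin φ sin δ = -0.0980, cos φ cos δ cos H = 0.9019, so cos θ_z = 0.8039.
θ_z = arccos(0.8039) = 36.50°.

36.5°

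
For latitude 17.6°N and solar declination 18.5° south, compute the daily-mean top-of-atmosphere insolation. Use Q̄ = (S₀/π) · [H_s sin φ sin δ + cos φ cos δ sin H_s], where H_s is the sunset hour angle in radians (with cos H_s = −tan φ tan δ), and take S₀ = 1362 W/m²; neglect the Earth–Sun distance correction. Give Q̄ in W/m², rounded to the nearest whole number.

329 W/m²

cos H_s = −tan(17.6°) · tan(-18.5°) = 0.1061, so H_s = arccos(0.1061) = 83.91°. In radians, H_s = 1.4645.
H_s sin φ sin δ = 1.4645 × 0.3024 × -0.3173 = -0.1405.
cos φ cos δ sin H_s = 0.9532 × 0.9483 × 0.9944 = 0.8989.
Q̄ = (1362/π) × (-0.1405 + 0.8989) = 433.54 × 0.7584 = 328.80 W/m².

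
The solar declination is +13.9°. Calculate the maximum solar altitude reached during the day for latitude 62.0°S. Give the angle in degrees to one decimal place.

14.1°

At local solar noon the hour angle is zero, so the elevation is 90° − |φ − δ| = 90° − |-62.0° − (13.9°)| = 90° − 75.9° = 14.1°.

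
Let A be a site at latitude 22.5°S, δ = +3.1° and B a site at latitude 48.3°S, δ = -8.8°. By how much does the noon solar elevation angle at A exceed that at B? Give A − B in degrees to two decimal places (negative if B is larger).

+13.90°

A: 90° − |-22.5 − (3.1)| = 64.40°.
B: 90° − |-48.3 − (-8.8)| = 50.50°.
A − B = 64.40 − 50.50 = 13.90°.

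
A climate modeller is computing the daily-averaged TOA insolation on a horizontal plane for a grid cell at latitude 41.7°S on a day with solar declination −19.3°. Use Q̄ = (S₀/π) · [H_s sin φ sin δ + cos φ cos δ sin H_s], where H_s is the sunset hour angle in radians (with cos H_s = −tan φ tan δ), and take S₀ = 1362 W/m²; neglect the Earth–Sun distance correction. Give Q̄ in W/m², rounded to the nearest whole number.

The sunset hour angle satisfies cos H_s = −tan φ tan δ = -0.3120, giving H_s = 108.18°. In radians, H_s = 1.8881.
H_s sin φ sin δ = 1.8881 × -0.6652 × -0.3305 = 0.4151.
cos φ cos δ sin H_s = 0.7466 × 0.9438 × 0.9501 = 0.6695.
Q̄ = (1362/π) × (0.4151 + 0.6695) = 433.54 × 1.0846 = 470.22 W/m².

470 W/m²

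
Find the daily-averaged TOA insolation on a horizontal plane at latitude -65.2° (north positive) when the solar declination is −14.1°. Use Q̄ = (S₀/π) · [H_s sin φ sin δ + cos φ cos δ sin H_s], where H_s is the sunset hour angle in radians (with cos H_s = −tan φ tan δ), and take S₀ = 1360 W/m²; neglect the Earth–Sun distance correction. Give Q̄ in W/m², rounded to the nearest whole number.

−tan φ tan δ = −(-2.1642)(-0.2512) = -0.5436; H_s = arccos(-0.5436) = 122.93°. In radians, H_s = 2.1455.
H_s sin φ sin δ = 2.1455 × -0.9078 × -0.2436 = 0.4745.
cos φ cos δ sin H_s = 0.4195 × 0.9699 × 0.8394 = 0.3415.
Q̄ = (1360/π) × (0.4745 + 0.3415) = 432.90 × 0.8160 = 353.25 W/m².

353 W/m²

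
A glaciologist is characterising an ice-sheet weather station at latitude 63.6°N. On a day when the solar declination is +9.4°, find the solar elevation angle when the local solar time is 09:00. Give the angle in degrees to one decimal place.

27.2°

Hour angle H = 15° × (9 − 12) = -45.00°.
With φ = 63.6°, δ = 9.4°, H = -45.00°: sin φ sin δ = 0.1463, cos φ cos δ cos H = 0.3102, so cos θ_z = 0.4565.
θ_z = arccos(0.4565) = 62.84°, so the elevation is 90° − 62.84° = 27.16°.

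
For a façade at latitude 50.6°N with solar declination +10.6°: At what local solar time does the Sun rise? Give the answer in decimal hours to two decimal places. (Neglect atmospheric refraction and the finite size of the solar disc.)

The sunset hour angle satisfies cos H_s = −tan φ tan δ = -0.2278, giving H_s = 103.17°.
Sunrise is at 12 − H_s/15 = 12 − 6.878 = 5.122 h local solar time.

5.12 h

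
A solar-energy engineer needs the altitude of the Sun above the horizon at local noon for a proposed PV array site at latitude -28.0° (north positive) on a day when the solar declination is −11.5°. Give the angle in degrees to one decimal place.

At local solar noon the hour angle is zero, so the elevation is 90° − |φ − δ| = 90° − |-28.0° − (-11.5°)| = 90° − 16.5° = 73.5°.

73.5°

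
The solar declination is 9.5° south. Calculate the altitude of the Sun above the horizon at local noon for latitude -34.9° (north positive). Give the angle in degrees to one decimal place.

64.6°

At local solar noon the hour angle is zero, so the elevation is 90° − |φ − δ| = 90° − |-34.9° − (-9.5°)| = 90° − 25.4° = 64.6°.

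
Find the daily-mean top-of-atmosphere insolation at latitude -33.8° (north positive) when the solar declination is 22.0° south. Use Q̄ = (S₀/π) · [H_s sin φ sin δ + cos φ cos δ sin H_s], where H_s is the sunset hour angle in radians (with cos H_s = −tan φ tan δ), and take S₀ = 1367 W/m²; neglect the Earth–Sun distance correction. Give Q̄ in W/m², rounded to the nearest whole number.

490 W/m²

cos H_s = −tan(-33.8°) · tan(-22.0°) = -0.2705, so H_s = arccos(-0.2705) = 105.69°. In radians, H_s = 1.8446.
H_s sin φ sin δ = 1.8446 × -0.5563 × -0.3746 = 0.3844.
cos φ cos δ sin H_s = 0.8310 × 0.9272 × 0.9627 = 0.7418.
Q̄ = (1367/π) × (0.3844 + 0.7418) = 435.13 × 1.1262 = 490.04 W/m².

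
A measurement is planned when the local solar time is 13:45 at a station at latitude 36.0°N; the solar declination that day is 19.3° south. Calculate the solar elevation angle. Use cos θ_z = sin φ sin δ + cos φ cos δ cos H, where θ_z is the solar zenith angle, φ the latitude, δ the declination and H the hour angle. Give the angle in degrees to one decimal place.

29.4°

Hour angle H = 15° × (13.75 − 12) = 26.25°.
With φ = 36.0°, δ = -19.3°, H = 26.25°: sin φ sin δ = -0.1943, cos φ cos δ cos H = 0.6848, so cos θ_z = 0.4905.
θ_z = arccos(0.4905) = 60.63°, so the elevation is 90° − 60.63° = 29.37°.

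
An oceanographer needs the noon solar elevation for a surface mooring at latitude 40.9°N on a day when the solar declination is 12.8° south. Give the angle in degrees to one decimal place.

At local solar noon the hour angle is zero, so the elevation is 90° − |φ − δ| = 90° − |40.9° − (-12.8°)| = 90° − 53.7° = 36.3°.

36.3°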